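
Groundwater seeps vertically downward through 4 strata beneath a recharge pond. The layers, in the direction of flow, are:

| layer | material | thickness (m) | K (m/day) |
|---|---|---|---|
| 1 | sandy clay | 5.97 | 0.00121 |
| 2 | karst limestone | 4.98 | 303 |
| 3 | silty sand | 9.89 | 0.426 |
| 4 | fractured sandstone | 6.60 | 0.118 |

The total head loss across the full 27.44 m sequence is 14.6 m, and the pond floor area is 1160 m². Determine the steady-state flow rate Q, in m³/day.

Flow is perpendicular to layering, so the layers act in series and the equivalent K is the thickness-weighted harmonic mean.
Total thickness L = 5.97 + 4.98 + 9.89 + 6.60 = 27.44 m.
Σ(b_i/K_i) = 5.97/0.00121 + 4.98/303 + 9.89/0.426 + 6.60/0.118 = 5013 d.
K_eq = L / Σ(b_i/K_i) = 27.44 / 5013 = 0.005474 m/day.
Q = K_eq · A · (Δh/L) = 0.005474 × 1160 × (14.6/27.44) = 3.378 m³/day.

3.38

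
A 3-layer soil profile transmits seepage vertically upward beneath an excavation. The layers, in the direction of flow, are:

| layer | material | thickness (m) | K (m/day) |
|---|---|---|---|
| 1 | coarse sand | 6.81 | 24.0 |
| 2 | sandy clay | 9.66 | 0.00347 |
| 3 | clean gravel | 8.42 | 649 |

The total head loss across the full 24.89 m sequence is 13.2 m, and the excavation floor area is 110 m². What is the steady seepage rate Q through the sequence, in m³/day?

Flow is perpendicular to layering, so the layers act in series and the equivalent K is the thickness-weighted harmonic mean.
Total thickness L = 6.81 + 9.66 + 8.42 = 24.89 m.
Σ(b_i/K_i) = 6.81/24.0 + 9.66/0.00347 + 8.42/649 = 2784 d.
K_eq = L / Σ(b_i/K_i) = 24.89 / 2784 = 0.008940 m/day.
Q = K_eq · A · (Δh/L) = 0.008940 × 110 × (13.2/24.89) = 0.5215 m³/day.

0.522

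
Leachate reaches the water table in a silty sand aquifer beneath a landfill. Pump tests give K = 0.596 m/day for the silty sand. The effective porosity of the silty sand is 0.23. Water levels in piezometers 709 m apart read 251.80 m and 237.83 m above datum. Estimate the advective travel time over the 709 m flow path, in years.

38.0

Hydraulic gradient i = (251.80 − 237.83) / 709 = 13.97 / 709 = 0.01970.
Darcy flux q = K · i = 0.5960 × 0.01970 = 0.01174 m/day.
Seepage velocity v = q / n_e = 0.01174 / 0.23 = 0.05106 m/day.
Travel time t = L / v = 709 / 0.05106 = 13886 days = 38.02 years.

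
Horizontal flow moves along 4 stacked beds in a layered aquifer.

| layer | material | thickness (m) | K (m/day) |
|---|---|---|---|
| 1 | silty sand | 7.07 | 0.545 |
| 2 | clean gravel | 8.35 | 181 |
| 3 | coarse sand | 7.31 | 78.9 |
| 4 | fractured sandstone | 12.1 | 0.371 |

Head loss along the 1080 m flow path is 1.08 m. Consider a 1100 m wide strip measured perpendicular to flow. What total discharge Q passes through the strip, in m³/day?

2310

Flow is parallel to layering, so each bed carries its own Darcy discharge and the transmissivities add.
Σ(K_i·b_i) = 0.545×7.07 + 181×8.35 + 78.9×7.31 + 0.371×12.1 = 2096 m²/day.
Hydraulic gradient i = Δh / L = 1.08 / 1080 = 0.001000.
Q = Σ(K_i·b_i) · W · i = 2096 × 1100 × 0.001000 = 2306 m³/day.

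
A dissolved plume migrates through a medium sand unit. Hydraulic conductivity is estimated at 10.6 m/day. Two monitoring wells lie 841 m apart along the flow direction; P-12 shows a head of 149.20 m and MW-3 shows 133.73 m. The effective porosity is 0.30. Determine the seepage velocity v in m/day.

Hydraulic gradient i = (149.20 − 133.73) / 841 = 15.47 / 841 = 0.01839.
Darcy flux q = K · i = 10.60 × 0.01839 = 0.1950 m/day.
Seepage velocity v = q / n_e = 0.1950 / 0.30 = 0.6499 m/day.

0.650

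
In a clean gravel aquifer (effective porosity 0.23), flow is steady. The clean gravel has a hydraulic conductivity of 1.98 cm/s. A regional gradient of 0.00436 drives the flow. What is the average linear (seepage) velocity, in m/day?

Convert K: 1.98 cm/s × 864 = 1711 m/day.
Hydraulic gradient i = 0.00436.
Darcy flux q = K · i = 1711 × 0.004360 = 7.459 m/day.
Seepage velocity v = q / n_e = 7.459 / 0.23 = 32.43 m/day.

32.4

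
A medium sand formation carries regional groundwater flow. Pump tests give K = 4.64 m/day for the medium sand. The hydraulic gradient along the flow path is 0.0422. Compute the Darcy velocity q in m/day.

Hydraulic gradient i = 0.0422.
Specific discharge q = K · i = 4.640 × 0.04220 = 0.1958 m/day.

0.196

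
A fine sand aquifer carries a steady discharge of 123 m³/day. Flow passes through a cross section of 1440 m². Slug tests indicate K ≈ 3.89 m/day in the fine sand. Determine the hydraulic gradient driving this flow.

0.0220

From Q = K·A·i, i = Q / (K·A) = 123 / (3.890 × 1440) = 0.02196.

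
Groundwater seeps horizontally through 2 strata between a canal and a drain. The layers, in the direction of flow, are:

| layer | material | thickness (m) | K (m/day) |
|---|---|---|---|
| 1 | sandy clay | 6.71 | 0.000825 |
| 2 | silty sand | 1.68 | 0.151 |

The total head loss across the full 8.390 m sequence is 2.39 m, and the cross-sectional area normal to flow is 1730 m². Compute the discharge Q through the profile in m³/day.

Flow is perpendicular to layering, so the layers act in series and the equivalent K is the thickness-weighted harmonic mean.
Total thickness L = 6.71 + 1.68 = 8.390 m.
Σ(b_i/K_i) = 6.71/0.000825 + 1.68/0.151 = 8144 d.
K_eq = L / Σ(b_i/K_i) = 8.390 / 8144 = 0.001030 m/day.
Q = K_eq · A · (Δh/L) = 0.001030 × 1730 × (2.39/8.390) = 0.5077 m³/day.

0.508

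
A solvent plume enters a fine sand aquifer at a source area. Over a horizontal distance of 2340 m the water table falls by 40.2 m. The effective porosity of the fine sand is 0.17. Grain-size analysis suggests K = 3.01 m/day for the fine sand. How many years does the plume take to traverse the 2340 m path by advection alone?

21.1

Hydraulic gradient i = Δh / L = 40.2 / 2340 = 0.01718.
Darcy flux q = K · i = 3.010 × 0.01718 = 0.05171 m/day.
Seepage velocity v = q / n_e = 0.05171 / 0.17 = 0.3042 m/day.
Travel time t = L / v = 2340 / 0.3042 = 7693 days = 21.06 years.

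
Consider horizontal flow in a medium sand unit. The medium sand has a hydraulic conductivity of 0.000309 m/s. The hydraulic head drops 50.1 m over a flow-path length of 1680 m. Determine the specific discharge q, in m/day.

Convert K: 0.000309 m/s × 86400 = 26.70 m/day.
Hydraulic gradient i = Δh / L = 50.1 / 1680 = 0.02982.
Specific discharge q = K · i = 26.70 × 0.02982 = 0.7962 m/day.

0.796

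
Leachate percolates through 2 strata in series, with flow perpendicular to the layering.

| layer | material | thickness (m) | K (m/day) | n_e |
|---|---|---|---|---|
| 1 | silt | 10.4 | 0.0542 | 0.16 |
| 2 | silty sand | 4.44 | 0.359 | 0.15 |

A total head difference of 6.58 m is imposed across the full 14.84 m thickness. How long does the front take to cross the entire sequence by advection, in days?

72.3

With flow normal to the layers, continuity requires the same specific discharge q through every layer.
Σ(b_i/K_i) = 10.4/0.0542 + 4.44/0.359 = 204.2 d.
q = Δh / Σ(b_i/K_i) = 6.58 / 204.2 = 0.03222 m/day.
In each layer the seepage velocity is v_i = q/n_i, so the layer transit time is t_i = b_i·n_i / q:
  layer 1 (silt): t_1 = 10.4 × 0.16 / 0.03222 = 51.65 d
  layer 2 (silty sand): t_2 = 4.44 × 0.15 / 0.03222 = 20.67 d
Total t = Σ t_i = 72.33 days.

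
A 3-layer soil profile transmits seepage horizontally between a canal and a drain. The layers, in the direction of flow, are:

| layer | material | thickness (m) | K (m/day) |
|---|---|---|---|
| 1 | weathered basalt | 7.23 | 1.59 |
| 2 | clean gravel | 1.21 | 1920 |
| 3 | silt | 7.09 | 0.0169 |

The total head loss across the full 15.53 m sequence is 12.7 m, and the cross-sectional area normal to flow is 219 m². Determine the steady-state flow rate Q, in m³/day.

6.56

Flow is perpendicular to layering, so the layers act in series and the equivalent K is the thickness-weighted harmonic mean.
Total thickness L = 7.23 + 1.21 + 7.09 = 15.53 m.
Σ(b_i/K_i) = 7.23/1.59 + 1.21/1920 + 7.09/0.0169 = 424.1 d.
K_eq = L / Σ(b_i/K_i) = 15.53 / 424.1 = 0.03662 m/day.
Q = K_eq · A · (Δh/L) = 0.03662 × 219 × (12.7/15.53) = 6.559 m³/day.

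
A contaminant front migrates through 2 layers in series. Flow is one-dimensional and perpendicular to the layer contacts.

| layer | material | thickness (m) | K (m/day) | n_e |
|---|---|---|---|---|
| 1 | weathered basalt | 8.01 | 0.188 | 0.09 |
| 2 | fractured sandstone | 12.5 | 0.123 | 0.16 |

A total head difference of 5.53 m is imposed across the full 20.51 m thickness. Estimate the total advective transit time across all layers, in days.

71.0

With flow normal to the layers, continuity requires the same specific discharge q through every layer.
Σ(b_i/K_i) = 8.01/0.188 + 12.5/0.123 = 144.2 d.
q = Δh / Σ(b_i/K_i) = 5.53 / 144.2 = 0.03834 m/day.
In each layer the seepage velocity is v_i = q/n_i, so the layer transit time is t_i = b_i·n_i / q:
  layer 1 (weathered basalt): t_1 = 8.01 × 0.09 / 0.03834 = 18.80 d
  layer 2 (fractured sandstone): t_2 = 12.5 × 0.16 / 0.03834 = 52.16 d
Total t = Σ t_i = 70.97 days.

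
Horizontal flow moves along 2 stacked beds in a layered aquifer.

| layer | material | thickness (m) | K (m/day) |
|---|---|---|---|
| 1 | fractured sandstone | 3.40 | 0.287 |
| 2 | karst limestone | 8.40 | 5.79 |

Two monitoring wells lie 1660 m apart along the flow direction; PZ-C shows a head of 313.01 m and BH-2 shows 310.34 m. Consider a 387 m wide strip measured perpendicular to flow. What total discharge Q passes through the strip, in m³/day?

30.9

Flow is parallel to layering, so each bed carries its own Darcy discharge and the transmissivities add.
Σ(K_i·b_i) = 0.287×3.40 + 5.79×8.40 = 49.61 m²/day.
Hydraulic gradient i = (313.01 − 310.34) / 1660 = 2.67 / 1660 = 0.001608.
Q = Σ(K_i·b_i) · W · i = 49.61 × 387 × 0.001608 = 30.88 m³/day.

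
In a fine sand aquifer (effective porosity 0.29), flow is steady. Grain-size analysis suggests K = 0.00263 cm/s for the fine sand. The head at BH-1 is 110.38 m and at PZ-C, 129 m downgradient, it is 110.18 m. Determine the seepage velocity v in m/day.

Convert K: 0.00263 cm/s × 864 = 2.272 m/day.
Hydraulic gradient i = (110.38 − 110.18) / 129 = 0.2 / 129 = 0.001550.
Darcy flux q = K · i = 2.272 × 0.001550 = 0.003523 m/day.
Seepage velocity v = q / n_e = 0.003523 / 0.29 = 0.01215 m/day.

0.0121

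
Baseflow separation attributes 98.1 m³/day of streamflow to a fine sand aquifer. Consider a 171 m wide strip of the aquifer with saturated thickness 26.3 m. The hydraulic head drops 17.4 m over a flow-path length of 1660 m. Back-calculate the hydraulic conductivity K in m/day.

2.08

Cross-sectional area A = 171 × 26.3 = 4497 m².
Hydraulic gradient i = Δh / L = 17.4 / 1660 = 0.01048.
From Q = K·A·i, K = Q / (A·i) = 98.1 / (4497 × 0.01048) = 2.081 m/day.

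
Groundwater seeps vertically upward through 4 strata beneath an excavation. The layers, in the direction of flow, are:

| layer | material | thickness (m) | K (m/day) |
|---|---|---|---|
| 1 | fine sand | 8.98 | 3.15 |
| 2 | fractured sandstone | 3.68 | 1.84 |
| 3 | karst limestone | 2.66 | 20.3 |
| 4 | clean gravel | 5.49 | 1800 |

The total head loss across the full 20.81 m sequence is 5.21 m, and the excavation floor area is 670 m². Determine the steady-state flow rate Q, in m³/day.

700

Flow is perpendicular to layering, so the layers act in series and the equivalent K is the thickness-weighted harmonic mean.
Total thickness L = 8.98 + 3.68 + 2.66 + 5.49 = 20.81 m.
Σ(b_i/K_i) = 8.98/3.15 + 3.68/1.84 + 2.66/20.3 + 5.49/1800 = 4.985 d.
K_eq = L / Σ(b_i/K_i) = 20.81 / 4.985 = 4.175 m/day.
Q = K_eq · A · (Δh/L) = 4.175 × 670 × (5.21/20.81) = 700.3 m³/day.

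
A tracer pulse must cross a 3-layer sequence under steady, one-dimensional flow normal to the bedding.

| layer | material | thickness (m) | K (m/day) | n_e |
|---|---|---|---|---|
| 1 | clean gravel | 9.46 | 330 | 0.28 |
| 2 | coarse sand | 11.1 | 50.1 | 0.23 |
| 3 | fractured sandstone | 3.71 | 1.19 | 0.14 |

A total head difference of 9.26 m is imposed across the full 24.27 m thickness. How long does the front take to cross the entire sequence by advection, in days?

2.08

With flow normal to the layers, continuity requires the same specific discharge q through every layer.
Σ(b_i/K_i) = 9.46/330 + 11.1/50.1 + 3.71/1.19 = 3.368 d.
q = Δh / Σ(b_i/K_i) = 9.26 / 3.368 = 2.750 m/day.
In each layer the seepage velocity is v_i = q/n_i, so the layer transit time is t_i = b_i·n_i / q:
  layer 1 (clean gravel): t_1 = 9.46 × 0.28 / 2.750 = 0.9634 d
  layer 2 (coarse sand): t_2 = 11.1 × 0.23 / 2.750 = 0.9285 d
  layer 3 (fractured sandstone): t_3 = 3.71 × 0.14 / 2.750 = 0.1889 d
Total t = Σ t_i = 2.081 days.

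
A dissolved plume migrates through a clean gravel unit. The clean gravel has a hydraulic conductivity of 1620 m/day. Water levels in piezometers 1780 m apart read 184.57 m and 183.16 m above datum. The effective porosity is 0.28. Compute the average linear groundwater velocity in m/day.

4.58

Hydraulic gradient i = (184.57 − 183.16) / 1780 = 1.41 / 1780 = 0.0007921.
Darcy flux q = K · i = 1620 × 0.0007921 = 1.283 m/day.
Seepage velocity v = q / n_e = 1.283 / 0.28 = 4.583 m/day.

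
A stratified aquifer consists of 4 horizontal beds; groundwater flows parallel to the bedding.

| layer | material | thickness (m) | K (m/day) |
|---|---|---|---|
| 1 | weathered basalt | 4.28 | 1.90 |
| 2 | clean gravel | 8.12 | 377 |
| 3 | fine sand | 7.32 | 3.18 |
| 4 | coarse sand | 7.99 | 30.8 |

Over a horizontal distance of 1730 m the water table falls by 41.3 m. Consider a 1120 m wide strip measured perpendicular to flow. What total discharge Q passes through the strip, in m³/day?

Flow is parallel to layering, so each bed carries its own Darcy discharge and the transmissivities add.
Σ(K_i·b_i) = 1.90×4.28 + 377×8.12 + 3.18×7.32 + 30.8×7.99 = 3339 m²/day.
Hydraulic gradient i = Δh / L = 41.3 / 1730 = 0.02387.
Q = Σ(K_i·b_i) · W · i = 3339 × 1120 × 0.02387 = 89270 m³/day.

89300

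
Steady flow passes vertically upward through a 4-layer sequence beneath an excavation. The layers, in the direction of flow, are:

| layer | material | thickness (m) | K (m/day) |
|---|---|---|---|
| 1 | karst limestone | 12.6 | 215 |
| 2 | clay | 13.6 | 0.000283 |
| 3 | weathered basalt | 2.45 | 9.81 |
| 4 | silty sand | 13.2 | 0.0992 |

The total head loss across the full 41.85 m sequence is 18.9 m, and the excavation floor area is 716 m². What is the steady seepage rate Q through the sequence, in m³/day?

0.281

Flow is perpendicular to layering, so the layers act in series and the equivalent K is the thickness-weighted harmonic mean.
Total thickness L = 12.6 + 13.6 + 2.45 + 13.2 = 41.85 m.
Σ(b_i/K_i) = 12.6/215 + 13.6/0.000283 + 2.45/9.81 + 13.2/0.0992 = 48190 d.
K_eq = L / Σ(b_i/K_i) = 41.85 / 48190 = 0.0008684 m/day.
Q = K_eq · A · (Δh/L) = 0.0008684 × 716 × (18.9/41.85) = 0.2808 m³/day.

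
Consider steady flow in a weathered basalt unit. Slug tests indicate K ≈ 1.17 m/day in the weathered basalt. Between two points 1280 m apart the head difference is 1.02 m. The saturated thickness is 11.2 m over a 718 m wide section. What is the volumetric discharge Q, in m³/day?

Cross-sectional area A = 718 × 11.2 = 8042 m².
Hydraulic gradient i = Δh / L = 1.02 / 1280 = 0.0007969.
Darcy's law: Q = K · A · i = 1.170 × 8042 × 0.0007969 = 7.498 m³/day.

7.50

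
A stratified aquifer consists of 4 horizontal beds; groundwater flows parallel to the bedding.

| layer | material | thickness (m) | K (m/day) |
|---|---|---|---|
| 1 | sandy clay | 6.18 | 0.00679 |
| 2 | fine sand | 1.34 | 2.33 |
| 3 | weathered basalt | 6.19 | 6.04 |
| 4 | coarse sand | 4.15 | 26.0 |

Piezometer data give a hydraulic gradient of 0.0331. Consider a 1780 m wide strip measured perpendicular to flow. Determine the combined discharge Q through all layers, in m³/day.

8750

Flow is parallel to layering, so each bed carries its own Darcy discharge and the transmissivities add.
Σ(K_i·b_i) = 0.00679×6.18 + 2.33×1.34 + 6.04×6.19 + 26.0×4.15 = 148.5 m²/day.
Hydraulic gradient i = 0.0331.
Q = Σ(K_i·b_i) · W · i = 148.5 × 1780 × 0.03310 = 8746 m³/day.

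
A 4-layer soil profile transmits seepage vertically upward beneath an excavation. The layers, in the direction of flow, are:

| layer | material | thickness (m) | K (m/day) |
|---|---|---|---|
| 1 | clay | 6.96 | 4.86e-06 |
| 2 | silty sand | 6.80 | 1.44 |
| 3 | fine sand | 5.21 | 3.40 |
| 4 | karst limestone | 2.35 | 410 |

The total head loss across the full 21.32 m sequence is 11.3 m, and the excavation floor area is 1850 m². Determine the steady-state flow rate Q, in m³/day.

0.0146

Flow is perpendicular to layering, so the layers act in series and the equivalent K is the thickness-weighted harmonic mean.
Total thickness L = 6.96 + 6.80 + 5.21 + 2.35 = 21.32 m.
Σ(b_i/K_i) = 6.96/4.86e-06 + 6.80/1.44 + 5.21/3.40 + 2.35/410 = 1.432e+06 d.
K_eq = L / Σ(b_i/K_i) = 21.32 / 1.432e+06 = 1.489e-05 m/day.
Q = K_eq · A · (Δh/L) = 1.489e-05 × 1850 × (11.3/21.32) = 0.01460 m³/day.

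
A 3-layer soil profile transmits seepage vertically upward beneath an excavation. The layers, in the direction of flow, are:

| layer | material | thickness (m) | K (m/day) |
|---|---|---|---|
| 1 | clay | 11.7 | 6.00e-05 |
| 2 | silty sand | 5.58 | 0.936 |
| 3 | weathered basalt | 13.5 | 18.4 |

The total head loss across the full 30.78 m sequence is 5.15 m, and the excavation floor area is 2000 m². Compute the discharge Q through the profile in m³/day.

Flow is perpendicular to layering, so the layers act in series and the equivalent K is the thickness-weighted harmonic mean.
Total thickness L = 11.7 + 5.58 + 13.5 = 30.78 m.
Σ(b_i/K_i) = 11.7/6.00e-05 + 5.58/0.936 + 13.5/18.4 = 1.950e+05 d.
K_eq = L / Σ(b_i/K_i) = 30.78 / 1.950e+05 = 0.0001578 m/day.
Q = K_eq · A · (Δh/L) = 0.0001578 × 2000 × (5.15/30.78) = 0.05282 m³/day.

0.0528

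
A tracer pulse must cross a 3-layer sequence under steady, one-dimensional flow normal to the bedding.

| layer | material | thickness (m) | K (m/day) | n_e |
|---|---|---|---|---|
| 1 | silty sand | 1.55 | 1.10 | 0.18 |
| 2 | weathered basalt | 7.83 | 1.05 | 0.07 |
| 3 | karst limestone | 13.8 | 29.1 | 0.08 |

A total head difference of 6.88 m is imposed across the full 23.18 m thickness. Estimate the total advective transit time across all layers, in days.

With flow normal to the layers, continuity requires the same specific discharge q through every layer.
Σ(b_i/K_i) = 1.55/1.10 + 7.83/1.05 + 13.8/29.1 = 9.340 d.
q = Δh / Σ(b_i/K_i) = 6.88 / 9.340 = 0.7366 m/day.
In each layer the seepage velocity is v_i = q/n_i, so the layer transit time is t_i = b_i·n_i / q:
  layer 1 (silty sand): t_1 = 1.55 × 0.18 / 0.7366 = 0.3788 d
  layer 2 (weathered basalt): t_2 = 7.83 × 0.07 / 0.7366 = 0.7441 d
  layer 3 (karst limestone): t_3 = 13.8 × 0.08 / 0.7366 = 1.499 d
Total t = Σ t_i = 2.622 days.

2.62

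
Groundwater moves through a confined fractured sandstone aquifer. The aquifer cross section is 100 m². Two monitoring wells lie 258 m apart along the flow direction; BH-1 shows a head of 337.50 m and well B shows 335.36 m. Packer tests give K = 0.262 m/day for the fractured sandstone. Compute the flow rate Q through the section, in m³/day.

0.217

Hydraulic gradient i = (337.50 − 335.36) / 258 = 2.14 / 258 = 0.008295.
Darcy's law: Q = K · A · i = 0.2620 × 100.0 × 0.008295 = 0.2173 m³/day.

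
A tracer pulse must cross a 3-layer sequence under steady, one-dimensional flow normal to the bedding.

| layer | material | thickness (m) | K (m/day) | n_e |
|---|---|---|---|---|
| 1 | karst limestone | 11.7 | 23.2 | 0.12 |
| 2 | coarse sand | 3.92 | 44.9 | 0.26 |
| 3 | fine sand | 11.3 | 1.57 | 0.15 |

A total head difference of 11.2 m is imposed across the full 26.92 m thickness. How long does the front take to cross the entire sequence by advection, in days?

2.86

With flow normal to the layers, continuity requires the same specific discharge q through every layer.
Σ(b_i/K_i) = 11.7/23.2 + 3.92/44.9 + 11.3/1.57 = 7.789 d.
q = Δh / Σ(b_i/K_i) = 11.2 / 7.789 = 1.438 m/day.
In each layer the seepage velocity is v_i = q/n_i, so the layer transit time is t_i = b_i·n_i / q:
  layer 1 (karst limestone): t_1 = 11.7 × 0.12 / 1.438 = 0.9764 d
  layer 2 (coarse sand): t_2 = 3.92 × 0.26 / 1.438 = 0.7088 d
  layer 3 (fine sand): t_3 = 11.3 × 0.15 / 1.438 = 1.179 d
Total t = Σ t_i = 2.864 days.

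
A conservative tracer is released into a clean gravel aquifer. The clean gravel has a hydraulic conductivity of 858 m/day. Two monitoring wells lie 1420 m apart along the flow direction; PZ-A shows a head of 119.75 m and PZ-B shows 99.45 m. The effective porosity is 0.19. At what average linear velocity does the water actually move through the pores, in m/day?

Hydraulic gradient i = (119.75 − 99.45) / 1420 = 20.3 / 1420 = 0.01430.
Darcy flux q = K · i = 858.0 × 0.01430 = 12.27 m/day.
Seepage velocity v = q / n_e = 12.27 / 0.19 = 64.56 m/day.

64.6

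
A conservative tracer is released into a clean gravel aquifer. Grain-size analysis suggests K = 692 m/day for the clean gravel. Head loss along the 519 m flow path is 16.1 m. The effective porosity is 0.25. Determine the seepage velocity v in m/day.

Hydraulic gradient i = Δh / L = 16.1 / 519 = 0.03102.
Darcy flux q = K · i = 692.0 × 0.03102 = 21.47 m/day.
Seepage velocity v = q / n_e = 21.47 / 0.25 = 85.87 m/day.

85.9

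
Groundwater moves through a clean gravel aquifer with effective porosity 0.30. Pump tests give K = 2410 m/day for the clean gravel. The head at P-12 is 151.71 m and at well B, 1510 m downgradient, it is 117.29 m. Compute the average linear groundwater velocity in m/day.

183

Hydraulic gradient i = (151.71 − 117.29) / 1510 = 34.42 / 1510 = 0.02279.
Darcy flux q = K · i = 2410 × 0.02279 = 54.94 m/day.
Seepage velocity v = q / n_e = 54.94 / 0.30 = 183.1 m/day.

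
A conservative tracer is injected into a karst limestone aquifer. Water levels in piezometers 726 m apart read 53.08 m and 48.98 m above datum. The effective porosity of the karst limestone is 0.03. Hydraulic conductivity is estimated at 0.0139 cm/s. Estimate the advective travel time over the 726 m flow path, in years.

Convert K: 0.0139 cm/s × 864 = 12.01 m/day.
Hydraulic gradient i = (53.08 − 48.98) / 726 = 4.1 / 726 = 0.005647.
Darcy flux q = K · i = 12.01 × 0.005647 = 0.06782 m/day.
Seepage velocity v = q / n_e = 0.06782 / 0.03 = 2.261 m/day.
Travel time t = L / v = 726 / 2.261 = 321.1 days = 0.8792 years.

0.879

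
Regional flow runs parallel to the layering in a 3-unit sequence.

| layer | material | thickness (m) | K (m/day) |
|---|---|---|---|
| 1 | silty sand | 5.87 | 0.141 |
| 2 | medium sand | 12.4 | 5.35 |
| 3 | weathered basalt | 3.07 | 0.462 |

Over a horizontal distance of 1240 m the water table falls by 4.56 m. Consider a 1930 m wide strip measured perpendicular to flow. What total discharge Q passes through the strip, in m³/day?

Flow is parallel to layering, so each bed carries its own Darcy discharge and the transmissivities add.
Σ(K_i·b_i) = 0.141×5.87 + 5.35×12.4 + 0.462×3.07 = 68.59 m²/day.
Hydraulic gradient i = Δh / L = 4.56 / 1240 = 0.003677.
Q = Σ(K_i·b_i) · W · i = 68.59 × 1930 × 0.003677 = 486.8 m³/day.

487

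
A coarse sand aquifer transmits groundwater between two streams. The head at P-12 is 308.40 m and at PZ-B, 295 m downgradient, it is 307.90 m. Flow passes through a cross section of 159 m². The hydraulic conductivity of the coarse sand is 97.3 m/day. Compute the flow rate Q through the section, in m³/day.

26.2

Hydraulic gradient i = (308.40 − 307.90) / 295 = 0.5 / 295 = 0.001695.
Darcy's law: Q = K · A · i = 97.30 × 159.0 × 0.001695 = 26.22 m³/day.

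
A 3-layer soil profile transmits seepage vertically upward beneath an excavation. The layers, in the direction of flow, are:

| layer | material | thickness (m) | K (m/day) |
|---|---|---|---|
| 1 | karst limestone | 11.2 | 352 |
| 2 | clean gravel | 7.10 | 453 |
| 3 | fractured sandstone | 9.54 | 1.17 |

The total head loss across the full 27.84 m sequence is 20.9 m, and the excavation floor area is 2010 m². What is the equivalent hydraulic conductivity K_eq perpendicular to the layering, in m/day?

3.39

Flow is perpendicular to layering, so the layers act in series and the equivalent K is the thickness-weighted harmonic mean.
Total thickness L = 11.2 + 7.10 + 9.54 = 27.84 m.
Σ(b_i/K_i) = 11.2/352 + 7.10/453 + 9.54/1.17 = 8.201 d.
K_eq = L / Σ(b_i/K_i) = 27.84 / 8.201 = 3.395 m/day.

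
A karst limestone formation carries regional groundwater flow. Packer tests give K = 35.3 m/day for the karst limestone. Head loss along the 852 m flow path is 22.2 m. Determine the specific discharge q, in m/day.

Hydraulic gradient i = Δh / L = 22.2 / 852 = 0.02606.
Specific discharge q = K · i = 35.30 × 0.02606 = 0.9198 m/day.

0.920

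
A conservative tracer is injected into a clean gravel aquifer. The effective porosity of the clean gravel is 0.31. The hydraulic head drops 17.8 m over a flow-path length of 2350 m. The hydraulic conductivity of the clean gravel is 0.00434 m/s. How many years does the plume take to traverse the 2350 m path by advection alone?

Convert K: 0.00434 m/s × 86400 = 375.0 m/day.
Hydraulic gradient i = Δh / L = 17.8 / 2350 = 0.007574.
Darcy flux q = K · i = 375.0 × 0.007574 = 2.840 m/day.
Seepage velocity v = q / n_e = 2.840 / 0.31 = 9.162 m/day.
Travel time t = L / v = 2350 / 9.162 = 256.5 days = 0.7022 years.

0.702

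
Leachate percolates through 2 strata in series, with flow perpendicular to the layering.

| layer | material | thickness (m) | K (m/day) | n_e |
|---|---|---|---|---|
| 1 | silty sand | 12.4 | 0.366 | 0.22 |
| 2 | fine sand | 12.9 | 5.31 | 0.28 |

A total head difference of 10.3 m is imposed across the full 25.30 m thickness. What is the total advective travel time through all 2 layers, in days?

With flow normal to the layers, continuity requires the same specific discharge q through every layer.
Σ(b_i/K_i) = 12.4/0.366 + 12.9/5.31 = 36.31 d.
q = Δh / Σ(b_i/K_i) = 10.3 / 36.31 = 0.2837 m/day.
In each layer the seepage velocity is v_i = q/n_i, so the layer transit time is t_i = b_i·n_i / q:
  layer 1 (silty sand): t_1 = 12.4 × 0.22 / 0.2837 = 9.617 d
  layer 2 (fine sand): t_2 = 12.9 × 0.28 / 0.2837 = 12.73 d
Total t = Σ t_i = 22.35 days.

22.3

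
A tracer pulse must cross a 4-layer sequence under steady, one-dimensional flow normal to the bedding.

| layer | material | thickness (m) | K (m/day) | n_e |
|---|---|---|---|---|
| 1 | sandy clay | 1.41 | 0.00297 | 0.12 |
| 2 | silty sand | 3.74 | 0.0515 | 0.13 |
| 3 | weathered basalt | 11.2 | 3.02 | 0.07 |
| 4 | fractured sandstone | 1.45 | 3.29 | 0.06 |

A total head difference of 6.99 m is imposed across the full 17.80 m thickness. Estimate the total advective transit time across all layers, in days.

With flow normal to the layers, continuity requires the same specific discharge q through every layer.
Σ(b_i/K_i) = 1.41/0.00297 + 3.74/0.0515 + 11.2/3.02 + 1.45/3.29 = 551.5 d.
q = Δh / Σ(b_i/K_i) = 6.99 / 551.5 = 0.01267 m/day.
In each layer the seepage velocity is v_i = q/n_i, so the layer transit time is t_i = b_i·n_i / q:
  layer 1 (sandy clay): t_1 = 1.41 × 0.12 / 0.01267 = 13.35 d
  layer 2 (silty sand): t_2 = 3.74 × 0.13 / 0.01267 = 38.36 d
  layer 3 (weathered basalt): t_3 = 11.2 × 0.07 / 0.01267 = 61.86 d
  layer 4 (fractured sandstone): t_4 = 1.45 × 0.06 / 0.01267 = 6.864 d
Total t = Σ t_i = 120.4 days.

120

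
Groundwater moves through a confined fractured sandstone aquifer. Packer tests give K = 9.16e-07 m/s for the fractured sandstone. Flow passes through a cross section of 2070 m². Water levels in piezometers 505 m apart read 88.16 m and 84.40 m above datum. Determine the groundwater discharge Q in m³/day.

Convert K: 9.16e-07 m/s × 86400 = 0.07914 m/day.
Hydraulic gradient i = (88.16 − 84.40) / 505 = 3.76 / 505 = 0.007446.
Darcy's law: Q = K · A · i = 0.07914 × 2070 × 0.007446 = 1.220 m³/day.

1.22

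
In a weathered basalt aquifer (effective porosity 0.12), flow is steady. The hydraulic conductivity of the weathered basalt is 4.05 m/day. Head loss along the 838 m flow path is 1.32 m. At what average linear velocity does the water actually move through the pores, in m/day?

Hydraulic gradient i = Δh / L = 1.32 / 838 = 0.001575.
Darcy flux q = K · i = 4.050 × 0.001575 = 0.006379 m/day.
Seepage velocity v = q / n_e = 0.006379 / 0.12 = 0.05316 m/day.

0.0532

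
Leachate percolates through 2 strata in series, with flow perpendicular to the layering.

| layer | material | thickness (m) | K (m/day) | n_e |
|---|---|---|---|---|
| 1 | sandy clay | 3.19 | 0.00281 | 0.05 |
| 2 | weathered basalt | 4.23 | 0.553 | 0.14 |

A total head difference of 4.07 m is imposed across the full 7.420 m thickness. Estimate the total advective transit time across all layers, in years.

With flow normal to the layers, continuity requires the same specific discharge q through every layer.
Σ(b_i/K_i) = 3.19/0.00281 + 4.23/0.553 = 1143 d.
q = Δh / Σ(b_i/K_i) = 4.07 / 1143 = 0.003561 m/day.
In each layer the seepage velocity is v_i = q/n_i, so the layer transit time is t_i = b_i·n_i / q:
  layer 1 (sandy clay): t_1 = 3.19 × 0.05 / 0.003561 = 44.79 d
  layer 2 (weathered basalt): t_2 = 4.23 × 0.14 / 0.003561 = 166.3 d
Total t = Σ t_i = 211.1 days = 0.5779 years.

0.578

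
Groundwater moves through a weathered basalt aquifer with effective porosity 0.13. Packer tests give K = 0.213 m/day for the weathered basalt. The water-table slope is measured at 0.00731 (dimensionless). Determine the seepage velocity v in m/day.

0.0120

Hydraulic gradient i = 0.00731.
Darcy flux q = K · i = 0.2130 × 0.007310 = 0.001557 m/day.
Seepage velocity v = q / n_e = 0.001557 / 0.13 = 0.01198 m/day.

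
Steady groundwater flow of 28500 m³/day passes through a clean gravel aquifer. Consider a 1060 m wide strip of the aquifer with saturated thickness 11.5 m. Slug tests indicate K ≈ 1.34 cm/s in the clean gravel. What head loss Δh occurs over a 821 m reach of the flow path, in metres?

Convert K: 1.34 cm/s × 864 = 1158 m/day.
Cross-sectional area A = 1060 × 11.5 = 12190 m².
From Q = K·A·i, i = Q / (K·A) = 28500 / (1158 × 12190) = 0.002019.
Head loss Δh = i · L = 0.002019 × 821 = 1.658 m.

1.66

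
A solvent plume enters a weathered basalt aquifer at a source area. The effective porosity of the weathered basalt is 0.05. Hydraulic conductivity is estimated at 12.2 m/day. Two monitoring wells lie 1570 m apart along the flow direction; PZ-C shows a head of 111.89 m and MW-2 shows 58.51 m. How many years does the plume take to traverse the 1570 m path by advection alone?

0.518

Hydraulic gradient i = (111.89 − 58.51) / 1570 = 53.38 / 1570 = 0.03400.
Darcy flux q = K · i = 12.20 × 0.03400 = 0.4148 m/day.
Seepage velocity v = q / n_e = 0.4148 / 0.05 = 8.296 m/day.
Travel time t = L / v = 1570 / 8.296 = 189.2 days = 0.5181 years.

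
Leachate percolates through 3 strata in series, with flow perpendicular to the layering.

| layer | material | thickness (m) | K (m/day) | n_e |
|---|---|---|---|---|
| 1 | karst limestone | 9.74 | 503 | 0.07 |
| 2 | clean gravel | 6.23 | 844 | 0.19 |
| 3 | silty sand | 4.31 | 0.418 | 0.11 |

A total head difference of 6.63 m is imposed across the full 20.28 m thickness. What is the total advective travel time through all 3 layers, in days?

3.65

With flow normal to the layers, continuity requires the same specific discharge q through every layer.
Σ(b_i/K_i) = 9.74/503 + 6.23/844 + 4.31/0.418 = 10.34 d.
q = Δh / Σ(b_i/K_i) = 6.63 / 10.34 = 0.6413 m/day.
In each layer the seepage velocity is v_i = q/n_i, so the layer transit time is t_i = b_i·n_i / q:
  layer 1 (karst limestone): t_1 = 9.74 × 0.07 / 0.6413 = 1.063 d
  layer 2 (clean gravel): t_2 = 6.23 × 0.19 / 0.6413 = 1.846 d
  layer 3 (silty sand): t_3 = 4.31 × 0.11 / 0.6413 = 0.7392 d
Total t = Σ t_i = 3.648 days.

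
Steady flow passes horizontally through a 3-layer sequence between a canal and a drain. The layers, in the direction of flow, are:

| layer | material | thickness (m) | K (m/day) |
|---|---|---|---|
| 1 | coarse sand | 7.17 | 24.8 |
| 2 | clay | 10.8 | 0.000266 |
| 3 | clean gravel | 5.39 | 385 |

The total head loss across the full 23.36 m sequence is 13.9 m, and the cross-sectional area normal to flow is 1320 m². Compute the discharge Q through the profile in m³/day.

Flow is perpendicular to layering, so the layers act in series and the equivalent K is the thickness-weighted harmonic mean.
Total thickness L = 7.17 + 10.8 + 5.39 = 23.36 m.
Σ(b_i/K_i) = 7.17/24.8 + 10.8/0.000266 + 5.39/385 = 40602 d.
K_eq = L / Σ(b_i/K_i) = 23.36 / 40602 = 0.0005753 m/day.
Q = K_eq · A · (Δh/L) = 0.0005753 × 1320 × (13.9/23.36) = 0.4519 m³/day.

0.452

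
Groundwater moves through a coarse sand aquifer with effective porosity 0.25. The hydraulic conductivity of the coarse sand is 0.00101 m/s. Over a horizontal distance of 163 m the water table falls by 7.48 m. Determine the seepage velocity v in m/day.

Convert K: 0.00101 m/s × 86400 = 87.26 m/day.
Hydraulic gradient i = Δh / L = 7.48 / 163 = 0.04589.
Darcy flux q = K · i = 87.26 × 0.04589 = 4.005 m/day.
Seepage velocity v = q / n_e = 4.005 / 0.25 = 16.02 m/day.

16.0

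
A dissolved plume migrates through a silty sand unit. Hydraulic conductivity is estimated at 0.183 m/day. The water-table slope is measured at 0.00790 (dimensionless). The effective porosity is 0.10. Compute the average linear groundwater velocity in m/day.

Hydraulic gradient i = 0.00790.
Darcy flux q = K · i = 0.1830 × 0.007900 = 0.001446 m/day.
Seepage velocity v = q / n_e = 0.001446 / 0.10 = 0.01446 m/day.

0.0145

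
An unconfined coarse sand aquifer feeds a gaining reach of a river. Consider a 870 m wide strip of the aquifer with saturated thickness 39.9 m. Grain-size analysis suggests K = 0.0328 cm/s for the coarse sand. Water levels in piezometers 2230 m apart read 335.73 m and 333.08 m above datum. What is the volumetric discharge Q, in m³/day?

1170

Convert K: 0.0328 cm/s × 864 = 28.34 m/day.
Cross-sectional area A = 870 × 39.9 = 34713 m².
Hydraulic gradient i = (335.73 − 333.08) / 2230 = 2.65 / 2230 = 0.001188.
Darcy's law: Q = K · A · i = 28.34 × 34713 × 0.001188 = 1169 m³/day.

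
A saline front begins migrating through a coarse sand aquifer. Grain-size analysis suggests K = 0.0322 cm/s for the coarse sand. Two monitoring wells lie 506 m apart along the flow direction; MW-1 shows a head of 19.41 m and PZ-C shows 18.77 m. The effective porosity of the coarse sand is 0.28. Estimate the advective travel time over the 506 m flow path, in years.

Convert K: 0.0322 cm/s × 864 = 27.82 m/day.
Hydraulic gradient i = (19.41 − 18.77) / 506 = 0.64 / 506 = 0.001265.
Darcy flux q = K · i = 27.82 × 0.001265 = 0.03519 m/day.
Seepage velocity v = q / n_e = 0.03519 / 0.28 = 0.1257 m/day.
Travel time t = L / v = 506 / 0.1257 = 4026 days = 11.02 years.

11.0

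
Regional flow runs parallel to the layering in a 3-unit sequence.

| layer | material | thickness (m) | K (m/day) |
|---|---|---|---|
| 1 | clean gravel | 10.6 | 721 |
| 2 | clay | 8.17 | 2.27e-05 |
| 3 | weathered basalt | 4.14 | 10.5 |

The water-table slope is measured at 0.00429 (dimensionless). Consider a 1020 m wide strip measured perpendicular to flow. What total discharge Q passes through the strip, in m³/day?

Flow is parallel to layering, so each bed carries its own Darcy discharge and the transmissivities add.
Σ(K_i·b_i) = 721×10.6 + 2.27e-05×8.17 + 10.5×4.14 = 7686 m²/day.
Hydraulic gradient i = 0.00429.
Q = Σ(K_i·b_i) · W · i = 7686 × 1020 × 0.004290 = 33633 m³/day.

33600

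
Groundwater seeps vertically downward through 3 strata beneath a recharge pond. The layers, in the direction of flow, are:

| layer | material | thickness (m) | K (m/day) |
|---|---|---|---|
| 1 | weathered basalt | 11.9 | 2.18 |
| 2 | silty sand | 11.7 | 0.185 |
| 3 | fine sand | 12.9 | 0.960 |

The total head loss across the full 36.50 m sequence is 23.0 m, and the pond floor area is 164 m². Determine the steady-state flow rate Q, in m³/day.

45.9

Flow is perpendicular to layering, so the layers act in series and the equivalent K is the thickness-weighted harmonic mean.
Total thickness L = 11.9 + 11.7 + 12.9 = 36.50 m.
Σ(b_i/K_i) = 11.9/2.18 + 11.7/0.185 + 12.9/0.960 = 82.14 d.
K_eq = L / Σ(b_i/K_i) = 36.50 / 82.14 = 0.4444 m/day.
Q = K_eq · A · (Δh/L) = 0.4444 × 164 × (23.0/36.50) = 45.92 m³/day.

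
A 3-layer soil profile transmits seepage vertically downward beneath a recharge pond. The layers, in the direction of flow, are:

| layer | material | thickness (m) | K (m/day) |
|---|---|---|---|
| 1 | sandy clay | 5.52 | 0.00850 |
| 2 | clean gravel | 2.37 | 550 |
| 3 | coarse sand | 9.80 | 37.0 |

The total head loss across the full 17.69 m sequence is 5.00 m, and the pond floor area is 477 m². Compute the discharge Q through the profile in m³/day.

Flow is perpendicular to layering, so the layers act in series and the equivalent K is the thickness-weighted harmonic mean.
Total thickness L = 5.52 + 2.37 + 9.80 = 17.69 m.
Σ(b_i/K_i) = 5.52/0.00850 + 2.37/550 + 9.80/37.0 = 649.7 d.
K_eq = L / Σ(b_i/K_i) = 17.69 / 649.7 = 0.02723 m/day.
Q = K_eq · A · (Δh/L) = 0.02723 × 477 × (5.00/17.69) = 3.671 m³/day.

3.67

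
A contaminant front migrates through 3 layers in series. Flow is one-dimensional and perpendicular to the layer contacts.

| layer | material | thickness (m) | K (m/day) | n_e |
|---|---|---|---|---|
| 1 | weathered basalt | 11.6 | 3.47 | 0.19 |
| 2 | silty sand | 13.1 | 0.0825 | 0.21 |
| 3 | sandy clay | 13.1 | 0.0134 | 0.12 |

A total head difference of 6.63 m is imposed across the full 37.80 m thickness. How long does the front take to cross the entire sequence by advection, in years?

3.07

With flow normal to the layers, continuity requires the same specific discharge q through every layer.
Σ(b_i/K_i) = 11.6/3.47 + 13.1/0.0825 + 13.1/0.0134 = 1140 d.
q = Δh / Σ(b_i/K_i) = 6.63 / 1140 = 0.005817 m/day.
In each layer the seepage velocity is v_i = q/n_i, so the layer transit time is t_i = b_i·n_i / q:
  layer 1 (weathered basalt): t_1 = 11.6 × 0.19 / 0.005817 = 378.9 d
  layer 2 (silty sand): t_2 = 13.1 × 0.21 / 0.005817 = 472.9 d
  layer 3 (sandy clay): t_3 = 13.1 × 0.12 / 0.005817 = 270.2 d
Total t = Σ t_i = 1122 days = 3.072 years.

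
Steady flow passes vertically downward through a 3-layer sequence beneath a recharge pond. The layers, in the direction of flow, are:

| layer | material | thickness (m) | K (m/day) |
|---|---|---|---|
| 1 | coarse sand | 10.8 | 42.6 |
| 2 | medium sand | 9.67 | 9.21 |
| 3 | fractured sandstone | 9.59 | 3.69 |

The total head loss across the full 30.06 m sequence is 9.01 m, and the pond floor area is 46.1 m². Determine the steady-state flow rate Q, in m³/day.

106

Flow is perpendicular to layering, so the layers act in series and the equivalent K is the thickness-weighted harmonic mean.
Total thickness L = 10.8 + 9.67 + 9.59 = 30.06 m.
Σ(b_i/K_i) = 10.8/42.6 + 9.67/9.21 + 9.59/3.69 = 3.902 d.
K_eq = L / Σ(b_i/K_i) = 30.06 / 3.902 = 7.703 m/day.
Q = K_eq · A · (Δh/L) = 7.703 × 46.1 × (9.01/30.06) = 106.4 m³/day.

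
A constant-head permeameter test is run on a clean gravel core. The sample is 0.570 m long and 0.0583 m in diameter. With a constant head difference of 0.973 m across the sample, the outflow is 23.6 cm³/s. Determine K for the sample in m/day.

Cross-sectional area A = π·(d/2)² = π × (0.0583/2)² = 0.002669 m².
Convert discharge: 23.6 cm³/s = 2.360e-05 m³/s.
Darcy's law rearranged: K = Q·L / (A·Δh) = 2.360e-05 × 0.570 / (0.002669 × 0.973) = 0.005179 m/s = 447.5 m/day.

447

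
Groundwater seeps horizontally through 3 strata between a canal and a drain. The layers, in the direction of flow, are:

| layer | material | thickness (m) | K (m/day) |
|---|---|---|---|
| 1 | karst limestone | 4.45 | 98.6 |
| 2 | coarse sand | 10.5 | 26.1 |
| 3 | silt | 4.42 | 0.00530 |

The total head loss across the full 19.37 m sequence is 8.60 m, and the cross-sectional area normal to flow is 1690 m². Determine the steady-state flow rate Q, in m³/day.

Flow is perpendicular to layering, so the layers act in series and the equivalent K is the thickness-weighted harmonic mean.
Total thickness L = 4.45 + 10.5 + 4.42 = 19.37 m.
Σ(b_i/K_i) = 4.45/98.6 + 10.5/26.1 + 4.42/0.00530 = 834.4 d.
K_eq = L / Σ(b_i/K_i) = 19.37 / 834.4 = 0.02321 m/day.
Q = K_eq · A · (Δh/L) = 0.02321 × 1690 × (8.60/19.37) = 17.42 m³/day.

17.4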